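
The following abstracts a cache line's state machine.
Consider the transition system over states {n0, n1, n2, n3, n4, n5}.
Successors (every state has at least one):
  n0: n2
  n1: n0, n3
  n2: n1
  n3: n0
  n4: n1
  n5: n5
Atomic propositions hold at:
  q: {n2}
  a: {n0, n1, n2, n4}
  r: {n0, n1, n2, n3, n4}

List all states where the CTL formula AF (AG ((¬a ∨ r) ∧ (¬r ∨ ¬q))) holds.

Sat(¬a) = {n3, n5}
Sat(¬a ∨ r) = {n0, n1, n2, n3, n4, n5}
Sat(¬r) = {n5}
Sat(¬q) = {n0, n1, n3, n4, n5}
Sat(¬r ∨ ¬q) = {n0, n1, n3, n4, n5}
Sat((¬a ∨ r) ∧ (¬r ∨ ¬q)) = {n0, n1, n3, n4, n5}
AG ((¬a ∨ r) ∧ (¬r ∨ ¬q)): greatest fixpoint, start Z0 = {n0, n1, n3, n4, n5}, keep only states in Sat with every successor in Z. Z1 = {n1, n3, n4, n5}; Z2 = {n4, n5}; Z3 = {n5}; fixed.
Sat(AG ((¬a ∨ r) ∧ (¬r ∨ ¬q))) = {n5}
AF (AG ((¬a ∨ r) ∧ (¬r ∨ ¬q))): least fixpoint, start Z0 = {n5}, add states with every successor in Z. Already a fixed point.
Sat(AF (AG ((¬a ∨ r) ∧ (¬r ∨ ¬q)))) = {n5}

{n5}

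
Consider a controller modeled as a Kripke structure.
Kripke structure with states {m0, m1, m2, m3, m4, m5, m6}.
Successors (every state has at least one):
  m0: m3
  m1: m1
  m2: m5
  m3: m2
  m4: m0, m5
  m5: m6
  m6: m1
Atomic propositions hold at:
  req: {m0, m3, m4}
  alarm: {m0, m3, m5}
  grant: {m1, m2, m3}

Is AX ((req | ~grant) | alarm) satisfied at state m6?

Sat(~grant) = {m0, m4, m5, m6}
Sat(req | ~grant) = {m0, m3, m4, m5, m6}
Sat((req | ~grant) | alarm) = {m0, m3, m4, m5, m6}
Sat(AX ((req | ~grant) | alarm)) = {s : every successor in {m0, m3, m4, m5, m6}} = {m0, m2, m4, m5}
m6 ∉ Sat(AX ((req | ~grant) | alarm)) = {m0, m2, m4, m5}, so the formula does not hold at m6.

No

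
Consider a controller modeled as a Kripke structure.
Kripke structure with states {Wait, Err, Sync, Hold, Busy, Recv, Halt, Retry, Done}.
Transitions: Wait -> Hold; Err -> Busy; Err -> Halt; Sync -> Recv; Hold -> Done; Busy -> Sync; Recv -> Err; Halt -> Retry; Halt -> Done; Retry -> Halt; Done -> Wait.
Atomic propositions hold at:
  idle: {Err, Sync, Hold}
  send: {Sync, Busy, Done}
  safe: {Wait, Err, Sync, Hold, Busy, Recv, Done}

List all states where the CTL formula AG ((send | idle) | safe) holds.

{Wait, Hold, Done}

Sat(send | idle) = {Err, Sync, Hold, Busy, Done}
Sat((send | idle) | safe) = {Wait, Err, Sync, Hold, Busy, Recv, Done}
AG ((send | idle) | safe): greatest fixpoint, start Z0 = {Wait, Err, Sync, Hold, Busy, Recv, Done}, keep only states in Sat with every successor in Z. Z1 = {Wait, Sync, Hold, Busy, Recv, Done}; Z2 = {Wait, Sync, Hold, Busy, Done}; Z3 = {Wait, Hold, Busy, Done}; Z4 = {Wait, Hold, Done}; fixed.
Sat(AG ((send | idle) | safe)) = {Wait, Hold, Done}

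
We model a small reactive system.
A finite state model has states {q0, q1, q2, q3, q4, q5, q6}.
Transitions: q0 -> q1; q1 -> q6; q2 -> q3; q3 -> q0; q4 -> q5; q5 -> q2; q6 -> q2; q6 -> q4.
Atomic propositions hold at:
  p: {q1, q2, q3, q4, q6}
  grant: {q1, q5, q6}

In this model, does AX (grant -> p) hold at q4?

No

Sat(grant -> p) = {q0, q1, q2, q3, q4, q6}
Sat(AX (grant -> p)) = {s : every successor in {q0, q1, q2, q3, q4, q6}} = {q0, q1, q2, q3, q5, q6}
q4 ∉ Sat(AX (grant -> p)) = {q0, q1, q2, q3, q5, q6}, so the formula does not hold at q4.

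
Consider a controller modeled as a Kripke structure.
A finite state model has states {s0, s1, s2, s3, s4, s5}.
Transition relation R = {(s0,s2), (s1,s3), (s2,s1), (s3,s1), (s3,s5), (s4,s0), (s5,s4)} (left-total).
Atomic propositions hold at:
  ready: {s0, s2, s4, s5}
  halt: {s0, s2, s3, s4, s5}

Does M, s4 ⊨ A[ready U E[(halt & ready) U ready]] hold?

Sat(halt & ready) = {s0, s2, s4, s5}
E[(halt & ready) U ready]: least fixpoint, start Z0 = Sat(ready) = {s0, s2, s4, s5}, add states in Sat(halt & ready) with some successor in Z. Already a fixed point.
Sat(E[(halt & ready) U ready]) = {s0, s2, s4, s5}
A[ready U E[(halt & ready) U ready]]: least fixpoint, start Z0 = Sat(E[(halt & ready) U ready]) = {s0, s2, s4, s5}, add states in Sat(ready) with every successor in Z. Already a fixed point.
Sat(A[ready U E[(halt & ready) U ready]]) = {s0, s2, s4, s5}
s4 ∈ Sat(A[ready U E[(halt & ready) U ready]]) = {s0, s2, s4, s5}, so the formula holds at s4.

Yes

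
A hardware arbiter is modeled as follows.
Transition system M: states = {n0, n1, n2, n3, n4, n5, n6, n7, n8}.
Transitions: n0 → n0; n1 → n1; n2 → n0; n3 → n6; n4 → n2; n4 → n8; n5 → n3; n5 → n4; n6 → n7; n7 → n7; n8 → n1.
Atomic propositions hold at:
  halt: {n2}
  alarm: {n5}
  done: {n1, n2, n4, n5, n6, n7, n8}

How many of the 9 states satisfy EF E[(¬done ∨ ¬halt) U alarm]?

Sat(¬done) = {n0, n3}
Sat(¬halt) = {n0, n1, n3, n4, n5, n6, n7, n8}
Sat(¬done ∨ ¬halt) = {n0, n1, n3, n4, n5, n6, n7, n8}
E[(¬done ∨ ¬halt) U alarm]: least fixpoint, start Z0 = Sat(alarm) = {n5}, add states in Sat(¬done ∨ ¬halt) with some successor in Z. Already a fixed point.
Sat(E[(¬done ∨ ¬halt) U alarm]) = {n5}
EF E[(¬done ∨ ¬halt) U alarm]: least fixpoint, start Z0 = {n5}, add states with some successor in Z. Already a fixed point.
Sat(EF E[(¬done ∨ ¬halt) U alarm]) = {n5}
|Sat(EF E[(¬done ∨ ¬halt) U alarm])| = |{n5}| = 1.

1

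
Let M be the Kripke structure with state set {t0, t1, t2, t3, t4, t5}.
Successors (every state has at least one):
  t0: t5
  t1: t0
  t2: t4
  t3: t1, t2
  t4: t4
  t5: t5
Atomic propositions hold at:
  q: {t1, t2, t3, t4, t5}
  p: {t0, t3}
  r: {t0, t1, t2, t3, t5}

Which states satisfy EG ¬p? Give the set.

{t2, t4, t5}

Sat(¬p) = {t1, t2, t4, t5}
EG ¬p: greatest fixpoint, start Z0 = {t1, t2, t4, t5}, keep only states in Sat with some successor in Z. Z1 = {t2, t4, t5}; fixed.
Sat(EG ¬p) = {t2, t4, t5}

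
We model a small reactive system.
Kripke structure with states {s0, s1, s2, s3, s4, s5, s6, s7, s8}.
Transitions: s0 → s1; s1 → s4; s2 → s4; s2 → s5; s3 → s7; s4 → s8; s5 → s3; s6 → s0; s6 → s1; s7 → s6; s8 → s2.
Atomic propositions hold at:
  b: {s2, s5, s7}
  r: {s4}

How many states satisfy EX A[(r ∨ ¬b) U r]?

5

Sat(¬b) = {s0, s1, s3, s4, s6, s8}
Sat(r ∨ ¬b) = {s0, s1, s3, s4, s6, s8}
A[(r ∨ ¬b) U r]: least fixpoint, start Z0 = Sat(r) = {s4}, add states in Sat(r ∨ ¬b) with every successor in Z. Z1 = {s1, s4}; Z2 = {s0, s1, s4}; Z3 = {s0, s1, s4, s6}; fixed.
Sat(A[(r ∨ ¬b) U r]) = {s0, s1, s4, s6}
Sat(EX A[(r ∨ ¬b) U r]) = {s : some successor in {s0, s1, s4, s6}} = {s0, s1, s2, s6, s7}
|Sat(EX A[(r ∨ ¬b) U r])| = |{s0, s1, s2, s6, s7}| = 5.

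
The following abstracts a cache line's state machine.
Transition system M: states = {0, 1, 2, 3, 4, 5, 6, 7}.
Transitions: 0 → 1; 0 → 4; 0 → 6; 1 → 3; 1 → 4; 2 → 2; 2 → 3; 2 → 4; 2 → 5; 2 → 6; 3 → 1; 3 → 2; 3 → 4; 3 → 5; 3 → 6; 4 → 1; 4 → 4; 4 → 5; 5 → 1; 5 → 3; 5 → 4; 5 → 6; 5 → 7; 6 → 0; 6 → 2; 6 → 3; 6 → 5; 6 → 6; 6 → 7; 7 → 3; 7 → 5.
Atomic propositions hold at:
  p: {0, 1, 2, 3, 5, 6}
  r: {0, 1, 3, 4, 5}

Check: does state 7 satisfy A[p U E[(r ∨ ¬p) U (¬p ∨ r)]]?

Sat(¬p) = {4, 7}
Sat(r ∨ ¬p) = {0, 1, 3, 4, 5, 7}
Sat(¬p ∨ r) = {0, 1, 3, 4, 5, 7}
E[(r ∨ ¬p) U (¬p ∨ r)]: least fixpoint, start Z0 = Sat((¬p ∨ r)) = {0, 1, 3, 4, 5, 7}, add states in Sat(r ∨ ¬p) with some successor in Z. Already a fixed point.
Sat(E[(r ∨ ¬p) U (¬p ∨ r)]) = {0, 1, 3, 4, 5, 7}
A[p U E[(r ∨ ¬p) U (¬p ∨ r)]]: least fixpoint, start Z0 = Sat(E[(r ∨ ¬p) U (¬p ∨ r)]) = {0, 1, 3, 4, 5, 7}, add states in Sat(p) with every successor in Z. Already a fixed point.
Sat(A[p U E[(r ∨ ¬p) U (¬p ∨ r)]]) = {0, 1, 3, 4, 5, 7}
7 ∈ Sat(A[p U E[(r ∨ ¬p) U (¬p ∨ r)]]) = {0, 1, 3, 4, 5, 7}, so the formula holds at 7.

Yes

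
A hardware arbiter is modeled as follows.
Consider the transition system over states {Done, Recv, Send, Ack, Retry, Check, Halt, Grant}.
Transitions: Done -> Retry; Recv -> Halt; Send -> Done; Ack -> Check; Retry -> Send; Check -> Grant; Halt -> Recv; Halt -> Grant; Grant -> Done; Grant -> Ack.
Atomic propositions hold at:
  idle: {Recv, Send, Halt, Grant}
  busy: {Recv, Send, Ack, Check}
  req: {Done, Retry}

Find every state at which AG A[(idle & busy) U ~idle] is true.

{Done, Send, Retry}

Sat(idle & busy) = {Recv, Send}
Sat(~idle) = {Done, Ack, Retry, Check}
A[(idle & busy) U ~idle]: least fixpoint, start Z0 = Sat(~idle) = {Done, Ack, Retry, Check}, add states in Sat(idle & busy) with every successor in Z. Z1 = {Done, Send, Ack, Retry, Check}; fixed.
Sat(A[(idle & busy) U ~idle]) = {Done, Send, Ack, Retry, Check}
AG A[(idle & busy) U ~idle]: greatest fixpoint, start Z0 = {Done, Send, Ack, Retry, Check}, keep only states in Sat with every successor in Z. Z1 = {Done, Send, Ack, Retry}; Z2 = {Done, Send, Retry}; fixed.
Sat(AG A[(idle & busy) U ~idle]) = {Done, Send, Retry}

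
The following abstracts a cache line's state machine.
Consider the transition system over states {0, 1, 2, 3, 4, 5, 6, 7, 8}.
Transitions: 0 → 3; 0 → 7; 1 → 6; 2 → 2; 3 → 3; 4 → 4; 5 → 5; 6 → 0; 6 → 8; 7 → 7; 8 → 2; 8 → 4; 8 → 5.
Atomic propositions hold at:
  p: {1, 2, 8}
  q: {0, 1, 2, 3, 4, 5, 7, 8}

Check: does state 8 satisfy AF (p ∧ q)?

Sat(p ∧ q) = {1, 2, 8}
AF (p ∧ q): least fixpoint, start Z0 = {1, 2, 8}, add states with every successor in Z. Already a fixed point.
Sat(AF (p ∧ q)) = {1, 2, 8}
8 ∈ Sat(AF (p ∧ q)) = {1, 2, 8}, so the formula holds at 8.

Yes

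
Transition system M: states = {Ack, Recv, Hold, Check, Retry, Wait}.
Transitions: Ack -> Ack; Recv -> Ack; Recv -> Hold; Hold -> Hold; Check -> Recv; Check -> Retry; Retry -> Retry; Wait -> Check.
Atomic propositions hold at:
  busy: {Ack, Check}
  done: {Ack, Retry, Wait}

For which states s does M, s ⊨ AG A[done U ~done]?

{Hold}

Sat(~done) = {Recv, Hold, Check}
A[done U ~done]: least fixpoint, start Z0 = Sat(~done) = {Recv, Hold, Check}, add states in Sat(done) with every successor in Z. Z1 = {Recv, Hold, Check, Wait}; fixed.
Sat(A[done U ~done]) = {Recv, Hold, Check, Wait}
AG A[done U ~done]: greatest fixpoint, start Z0 = {Recv, Hold, Check, Wait}, keep only states in Sat with every successor in Z. Z1 = {Hold, Wait}; Z2 = {Hold}; fixed.
Sat(AG A[done U ~done]) = {Hold}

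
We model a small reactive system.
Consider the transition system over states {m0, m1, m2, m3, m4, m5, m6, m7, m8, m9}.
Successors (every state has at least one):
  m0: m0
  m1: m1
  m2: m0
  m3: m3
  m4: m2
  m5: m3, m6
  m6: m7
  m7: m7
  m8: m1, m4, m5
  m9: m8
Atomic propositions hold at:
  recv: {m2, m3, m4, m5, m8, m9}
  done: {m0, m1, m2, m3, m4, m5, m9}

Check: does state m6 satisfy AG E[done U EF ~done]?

Sat(~done) = {m6, m7, m8}
EF ~done: least fixpoint, start Z0 = {m6, m7, m8}, add states with some successor in Z. Z1 = {m5, m6, m7, m8, m9}; fixed.
Sat(EF ~done) = {m5, m6, m7, m8, m9}
E[done U EF ~done]: least fixpoint, start Z0 = Sat(EF ~done) = {m5, m6, m7, m8, m9}, add states in Sat(done) with some successor in Z. Already a fixed point.
Sat(E[done U EF ~done]) = {m5, m6, m7, m8, m9}
AG E[done U EF ~done]: greatest fixpoint, start Z0 = {m5, m6, m7, m8, m9}, keep only states in Sat with every successor in Z. Z1 = {m6, m7, m9}; Z2 = {m6, m7}; fixed.
Sat(AG E[done U EF ~done]) = {m6, m7}
m6 ∈ Sat(AG E[done U EF ~done]) = {m6, m7}, so the formula holds at m6.

Yes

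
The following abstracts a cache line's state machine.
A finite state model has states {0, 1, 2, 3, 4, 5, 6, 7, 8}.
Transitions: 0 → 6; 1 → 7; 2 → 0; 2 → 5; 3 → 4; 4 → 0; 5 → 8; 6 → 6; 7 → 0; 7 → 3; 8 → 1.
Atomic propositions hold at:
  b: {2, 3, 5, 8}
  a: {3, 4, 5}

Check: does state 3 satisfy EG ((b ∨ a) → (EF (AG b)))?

Sat(b ∨ a) = {2, 3, 4, 5, 8}
AG b: greatest fixpoint, start Z0 = {2, 3, 5, 8}, keep only states in Sat with every successor in Z. Z1 = {5}; Z2 = ∅; fixed.
Sat(AG b) = ∅
EF (AG b): least fixpoint, start Z0 = ∅, add states with some successor in Z. Already a fixed point.
Sat(EF (AG b)) = ∅
Sat((b ∨ a) → (EF (AG b))) = {0, 1, 6, 7}
EG ((b ∨ a) → (EF (AG b))): greatest fixpoint, start Z0 = {0, 1, 6, 7}, keep only states in Sat with some successor in Z. Already a fixed point.
Sat(EG ((b ∨ a) → (EF (AG b)))) = {0, 1, 6, 7}
3 ∉ Sat(EG ((b ∨ a) → (EF (AG b)))) = {0, 1, 6, 7}, so the formula does not hold at 3.

No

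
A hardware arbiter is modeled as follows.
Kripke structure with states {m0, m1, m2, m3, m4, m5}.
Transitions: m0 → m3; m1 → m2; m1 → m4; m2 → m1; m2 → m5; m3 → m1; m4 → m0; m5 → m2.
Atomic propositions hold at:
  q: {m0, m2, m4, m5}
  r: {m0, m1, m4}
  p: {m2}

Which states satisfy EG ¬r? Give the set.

Sat(¬r) = {m2, m3, m5}
EG ¬r: greatest fixpoint, start Z0 = {m2, m3, m5}, keep only states in Sat with some successor in Z. Z1 = {m2, m5}; fixed.
Sat(EG ¬r) = {m2, m5}

{m2, m5}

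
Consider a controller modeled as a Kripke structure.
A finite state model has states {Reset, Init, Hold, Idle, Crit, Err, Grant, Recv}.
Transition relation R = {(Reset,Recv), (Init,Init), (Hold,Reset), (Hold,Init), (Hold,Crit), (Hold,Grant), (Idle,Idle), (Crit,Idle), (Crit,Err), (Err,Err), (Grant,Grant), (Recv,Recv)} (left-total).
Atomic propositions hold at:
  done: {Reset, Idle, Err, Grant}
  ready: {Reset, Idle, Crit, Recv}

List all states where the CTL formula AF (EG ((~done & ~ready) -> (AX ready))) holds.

{Reset, Idle, Crit, Err, Grant, Recv}

Sat(~done) = {Init, Hold, Crit, Recv}
Sat(~ready) = {Init, Hold, Err, Grant}
Sat(~done & ~ready) = {Init, Hold}
Sat(AX ready) = {s : every successor in {Reset, Idle, Crit, Recv}} = {Reset, Idle, Recv}
Sat((~done & ~ready) -> (AX ready)) = {Reset, Idle, Crit, Err, Grant, Recv}
EG ((~done & ~ready) -> (AX ready)): greatest fixpoint, start Z0 = {Reset, Idle, Crit, Err, Grant, Recv}, keep only states in Sat with some successor in Z. Already a fixed point.
Sat(EG ((~done & ~ready) -> (AX ready))) = {Reset, Idle, Crit, Err, Grant, Recv}
AF (EG ((~done & ~ready) -> (AX ready))): least fixpoint, start Z0 = {Reset, Idle, Crit, Err, Grant, Recv}, add states with every successor in Z. Already a fixed point.
Sat(AF (EG ((~done & ~ready) -> (AX ready)))) = {Reset, Idle, Crit, Err, Grant, Recv}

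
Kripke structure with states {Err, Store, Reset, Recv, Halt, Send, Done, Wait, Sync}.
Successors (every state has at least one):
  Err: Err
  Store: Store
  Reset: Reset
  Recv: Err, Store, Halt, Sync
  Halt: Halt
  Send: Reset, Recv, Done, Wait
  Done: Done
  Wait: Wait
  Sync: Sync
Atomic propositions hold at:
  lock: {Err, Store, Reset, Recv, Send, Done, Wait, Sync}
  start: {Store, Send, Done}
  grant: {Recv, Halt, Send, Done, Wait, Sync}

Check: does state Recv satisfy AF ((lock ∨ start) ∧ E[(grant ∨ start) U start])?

Yes

Sat(lock ∨ start) = {Err, Store, Reset, Recv, Send, Done, Wait, Sync}
Sat(grant ∨ start) = {Store, Recv, Halt, Send, Done, Wait, Sync}
E[(grant ∨ start) U start]: least fixpoint, start Z0 = Sat(start) = {Store, Send, Done}, add states in Sat(grant ∨ start) with some successor in Z. Z1 = {Store, Recv, Send, Done}; fixed.
Sat(E[(grant ∨ start) U start]) = {Store, Recv, Send, Done}
Sat((lock ∨ start) ∧ E[(grant ∨ start) U start]) = {Store, Recv, Send, Done}
AF ((lock ∨ start) ∧ E[(grant ∨ start) U start]): least fixpoint, start Z0 = {Store, Recv, Send, Done}, add states with every successor in Z. Already a fixed point.
Sat(AF ((lock ∨ start) ∧ E[(grant ∨ start) U start])) = {Store, Recv, Send, Done}
Recv ∈ Sat(AF ((lock ∨ start) ∧ E[(grant ∨ start) U start])) = {Store, Recv, Send, Done}, so the formula holds at Recv.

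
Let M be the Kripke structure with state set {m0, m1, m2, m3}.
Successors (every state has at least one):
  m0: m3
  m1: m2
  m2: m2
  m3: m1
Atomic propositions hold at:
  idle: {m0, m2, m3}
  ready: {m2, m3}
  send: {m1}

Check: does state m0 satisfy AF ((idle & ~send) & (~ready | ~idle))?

Sat(~send) = {m0, m2, m3}
Sat(idle & ~send) = {m0, m2, m3}
Sat(~ready) = {m0, m1}
Sat(~idle) = {m1}
Sat(~ready | ~idle) = {m0, m1}
Sat((idle & ~send) & (~ready | ~idle)) = {m0}
AF ((idle & ~send) & (~ready | ~idle)): least fixpoint, start Z0 = {m0}, add states with every successor in Z. Already a fixed point.
Sat(AF ((idle & ~send) & (~ready | ~idle))) = {m0}
m0 ∈ Sat(AF ((idle & ~send) & (~ready | ~idle))) = {m0}, so the formula holds at m0.

Yes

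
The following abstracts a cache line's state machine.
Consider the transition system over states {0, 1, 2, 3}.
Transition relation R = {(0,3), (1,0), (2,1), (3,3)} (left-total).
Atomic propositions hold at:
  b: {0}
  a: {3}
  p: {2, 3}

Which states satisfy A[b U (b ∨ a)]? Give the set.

{0, 3}

Sat(b ∨ a) = {0, 3}
A[b U (b ∨ a)]: least fixpoint, start Z0 = Sat((b ∨ a)) = {0, 3}, add states in Sat(b) with every successor in Z. Already a fixed point.
Sat(A[b U (b ∨ a)]) = {0, 3}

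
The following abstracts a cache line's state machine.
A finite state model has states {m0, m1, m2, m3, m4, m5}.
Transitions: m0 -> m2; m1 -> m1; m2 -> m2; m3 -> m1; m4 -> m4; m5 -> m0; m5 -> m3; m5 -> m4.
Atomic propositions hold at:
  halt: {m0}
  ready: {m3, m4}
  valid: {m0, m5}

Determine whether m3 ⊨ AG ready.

AG ready: greatest fixpoint, start Z0 = {m3, m4}, keep only states in Sat with every successor in Z. Z1 = {m4}; fixed.
Sat(AG ready) = {m4}
m3 ∉ Sat(AG ready) = {m4}, so the formula does not hold at m3.

No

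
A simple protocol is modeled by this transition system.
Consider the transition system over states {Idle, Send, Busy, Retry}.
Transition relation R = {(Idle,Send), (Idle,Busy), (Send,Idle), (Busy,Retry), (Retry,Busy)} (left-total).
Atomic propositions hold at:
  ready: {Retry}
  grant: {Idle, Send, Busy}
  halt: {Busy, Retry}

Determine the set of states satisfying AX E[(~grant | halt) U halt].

{Busy, Retry}

Sat(~grant) = {Retry}
Sat(~grant | halt) = {Busy, Retry}
E[(~grant | halt) U halt]: least fixpoint, start Z0 = Sat(halt) = {Busy, Retry}, add states in Sat(~grant | halt) with some successor in Z. Already a fixed point.
Sat(E[(~grant | halt) U halt]) = {Busy, Retry}
Sat(AX E[(~grant | halt) U halt]) = {s : every successor in {Busy, Retry}} = {Busy, Retry}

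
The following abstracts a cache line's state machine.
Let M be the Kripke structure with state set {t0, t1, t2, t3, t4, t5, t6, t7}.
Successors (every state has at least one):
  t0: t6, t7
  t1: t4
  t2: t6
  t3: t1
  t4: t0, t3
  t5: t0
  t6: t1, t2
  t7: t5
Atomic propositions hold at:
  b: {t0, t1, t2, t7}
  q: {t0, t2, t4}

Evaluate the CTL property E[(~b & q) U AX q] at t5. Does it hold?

Sat(~b) = {t3, t4, t5, t6}
Sat(~b & q) = {t4}
Sat(AX q) = {s : every successor in {t0, t2, t4}} = {t1, t5}
E[(~b & q) U AX q]: least fixpoint, start Z0 = Sat(AX q) = {t1, t5}, add states in Sat(~b & q) with some successor in Z. Already a fixed point.
Sat(E[(~b & q) U AX q]) = {t1, t5}
t5 ∈ Sat(E[(~b & q) U AX q]) = {t1, t5}, so the formula holds at t5.

Yes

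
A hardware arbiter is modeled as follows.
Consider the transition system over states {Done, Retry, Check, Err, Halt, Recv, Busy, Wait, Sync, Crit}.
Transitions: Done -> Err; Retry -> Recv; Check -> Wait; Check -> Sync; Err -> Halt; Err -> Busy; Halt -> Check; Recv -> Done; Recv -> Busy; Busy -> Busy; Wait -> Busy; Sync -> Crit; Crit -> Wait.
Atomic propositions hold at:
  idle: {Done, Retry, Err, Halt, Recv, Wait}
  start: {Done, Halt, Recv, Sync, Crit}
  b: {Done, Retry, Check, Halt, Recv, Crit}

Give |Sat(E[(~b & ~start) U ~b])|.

4

Sat(~b) = {Err, Busy, Wait, Sync}
Sat(~start) = {Retry, Check, Err, Busy, Wait}
Sat(~b & ~start) = {Err, Busy, Wait}
E[(~b & ~start) U ~b]: least fixpoint, start Z0 = Sat(~b) = {Err, Busy, Wait, Sync}, add states in Sat(~b & ~start) with some successor in Z. Already a fixed point.
Sat(E[(~b & ~start) U ~b]) = {Err, Busy, Wait, Sync}
|Sat(E[(~b & ~start) U ~b])| = |{Err, Busy, Wait, Sync}| = 4.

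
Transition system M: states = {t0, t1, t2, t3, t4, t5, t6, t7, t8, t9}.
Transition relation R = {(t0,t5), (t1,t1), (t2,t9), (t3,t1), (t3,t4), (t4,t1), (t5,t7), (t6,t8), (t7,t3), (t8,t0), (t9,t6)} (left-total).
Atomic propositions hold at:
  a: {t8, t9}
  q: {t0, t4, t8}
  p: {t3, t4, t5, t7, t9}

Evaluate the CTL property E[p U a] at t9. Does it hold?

E[p U a]: least fixpoint, start Z0 = Sat(a) = {t8, t9}, add states in Sat(p) with some successor in Z. Already a fixed point.
Sat(E[p U a]) = {t8, t9}
t9 ∈ Sat(E[p U a]) = {t8, t9}, so the formula holds at t9.

Yes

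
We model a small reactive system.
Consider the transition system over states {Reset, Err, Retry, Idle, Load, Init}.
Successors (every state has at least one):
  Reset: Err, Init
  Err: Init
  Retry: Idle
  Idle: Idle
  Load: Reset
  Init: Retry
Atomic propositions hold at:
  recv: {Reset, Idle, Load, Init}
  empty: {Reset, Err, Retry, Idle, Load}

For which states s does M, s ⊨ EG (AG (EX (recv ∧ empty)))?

Sat(recv ∧ empty) = {Reset, Idle, Load}
Sat(EX (recv ∧ empty)) = {s : some successor in {Reset, Idle, Load}} = {Retry, Idle, Load}
AG (EX (recv ∧ empty)): greatest fixpoint, start Z0 = {Retry, Idle, Load}, keep only states in Sat with every successor in Z. Z1 = {Retry, Idle}; fixed.
Sat(AG (EX (recv ∧ empty))) = {Retry, Idle}
EG (AG (EX (recv ∧ empty))): greatest fixpoint, start Z0 = {Retry, Idle}, keep only states in Sat with some successor in Z. Already a fixed point.
Sat(EG (AG (EX (recv ∧ empty)))) = {Retry, Idle}

{Retry, Idle}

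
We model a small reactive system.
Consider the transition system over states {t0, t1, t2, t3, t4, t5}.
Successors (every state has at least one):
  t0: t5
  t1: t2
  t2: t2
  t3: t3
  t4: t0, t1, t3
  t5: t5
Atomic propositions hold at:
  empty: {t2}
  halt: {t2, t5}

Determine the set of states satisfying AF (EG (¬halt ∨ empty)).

Sat(¬halt) = {t0, t1, t3, t4}
Sat(¬halt ∨ empty) = {t0, t1, t2, t3, t4}
EG (¬halt ∨ empty): greatest fixpoint, start Z0 = {t0, t1, t2, t3, t4}, keep only states in Sat with some successor in Z. Z1 = {t1, t2, t3, t4}; fixed.
Sat(EG (¬halt ∨ empty)) = {t1, t2, t3, t4}
AF (EG (¬halt ∨ empty)): least fixpoint, start Z0 = {t1, t2, t3, t4}, add states with every successor in Z. Already a fixed point.
Sat(AF (EG (¬halt ∨ empty))) = {t1, t2, t3, t4}

{t1, t2, t3, t4}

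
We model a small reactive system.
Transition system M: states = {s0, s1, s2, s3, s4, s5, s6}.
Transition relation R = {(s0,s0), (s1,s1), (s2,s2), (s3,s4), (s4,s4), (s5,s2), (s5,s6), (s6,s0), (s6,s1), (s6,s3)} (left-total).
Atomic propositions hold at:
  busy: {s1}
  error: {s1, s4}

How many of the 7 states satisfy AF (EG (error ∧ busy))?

Sat(error ∧ busy) = {s1}
EG (error ∧ busy): greatest fixpoint, start Z0 = {s1}, keep only states in Sat with some successor in Z. Already a fixed point.
Sat(EG (error ∧ busy)) = {s1}
AF (EG (error ∧ busy)): least fixpoint, start Z0 = {s1}, add states with every successor in Z. Already a fixed point.
Sat(AF (EG (error ∧ busy))) = {s1}
|Sat(AF (EG (error ∧ busy)))| = |{s1}| = 1.

1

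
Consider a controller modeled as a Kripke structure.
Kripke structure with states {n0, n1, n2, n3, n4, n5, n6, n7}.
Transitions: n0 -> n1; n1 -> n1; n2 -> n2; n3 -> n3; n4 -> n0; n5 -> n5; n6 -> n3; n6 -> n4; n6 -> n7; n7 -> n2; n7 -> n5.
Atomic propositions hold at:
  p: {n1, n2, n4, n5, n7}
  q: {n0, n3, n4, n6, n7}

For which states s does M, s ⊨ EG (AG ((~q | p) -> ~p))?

{n3}

Sat(~q) = {n1, n2, n5}
Sat(~q | p) = {n1, n2, n4, n5, n7}
Sat(~p) = {n0, n3, n6}
Sat((~q | p) -> ~p) = {n0, n3, n6}
AG ((~q | p) -> ~p): greatest fixpoint, start Z0 = {n0, n3, n6}, keep only states in Sat with every successor in Z. Z1 = {n3}; fixed.
Sat(AG ((~q | p) -> ~p)) = {n3}
EG (AG ((~q | p) -> ~p)): greatest fixpoint, start Z0 = {n3}, keep only states in Sat with some successor in Z. Already a fixed point.
Sat(EG (AG ((~q | p) -> ~p))) = {n3}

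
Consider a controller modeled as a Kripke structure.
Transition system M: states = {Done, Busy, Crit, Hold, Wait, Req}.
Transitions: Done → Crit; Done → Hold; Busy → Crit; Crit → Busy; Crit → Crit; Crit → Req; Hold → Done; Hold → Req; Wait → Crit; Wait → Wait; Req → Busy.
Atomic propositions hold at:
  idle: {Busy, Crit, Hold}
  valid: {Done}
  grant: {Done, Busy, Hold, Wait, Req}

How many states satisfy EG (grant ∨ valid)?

3

Sat(grant ∨ valid) = {Done, Busy, Hold, Wait, Req}
EG (grant ∨ valid): greatest fixpoint, start Z0 = {Done, Busy, Hold, Wait, Req}, keep only states in Sat with some successor in Z. Z1 = {Done, Hold, Wait, Req}; Z2 = {Done, Hold, Wait}; fixed.
Sat(EG (grant ∨ valid)) = {Done, Hold, Wait}
|Sat(EG (grant ∨ valid))| = |{Done, Hold, Wait}| = 3.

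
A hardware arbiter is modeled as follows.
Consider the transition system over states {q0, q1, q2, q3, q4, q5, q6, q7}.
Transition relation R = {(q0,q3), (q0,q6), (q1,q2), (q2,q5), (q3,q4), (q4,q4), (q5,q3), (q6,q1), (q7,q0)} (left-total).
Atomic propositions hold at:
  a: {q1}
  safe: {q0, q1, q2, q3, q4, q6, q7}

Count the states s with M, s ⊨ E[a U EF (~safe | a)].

Sat(~safe) = {q5}
Sat(~safe | a) = {q1, q5}
EF (~safe | a): least fixpoint, start Z0 = {q1, q5}, add states with some successor in Z. Z1 = {q1, q2, q5, q6}; Z2 = {q0, q1, q2, q5, q6}; Z3 = {q0, q1, q2, q5, q6, q7}; fixed.
Sat(EF (~safe | a)) = {q0, q1, q2, q5, q6, q7}
E[a U EF (~safe | a)]: least fixpoint, start Z0 = Sat(EF (~safe | a)) = {q0, q1, q2, q5, q6, q7}, add states in Sat(a) with some successor in Z. Already a fixed point.
Sat(E[a U EF (~safe | a)]) = {q0, q1, q2, q5, q6, q7}
|Sat(E[a U EF (~safe | a)])| = |{q0, q1, q2, q5, q6, q7}| = 6.

6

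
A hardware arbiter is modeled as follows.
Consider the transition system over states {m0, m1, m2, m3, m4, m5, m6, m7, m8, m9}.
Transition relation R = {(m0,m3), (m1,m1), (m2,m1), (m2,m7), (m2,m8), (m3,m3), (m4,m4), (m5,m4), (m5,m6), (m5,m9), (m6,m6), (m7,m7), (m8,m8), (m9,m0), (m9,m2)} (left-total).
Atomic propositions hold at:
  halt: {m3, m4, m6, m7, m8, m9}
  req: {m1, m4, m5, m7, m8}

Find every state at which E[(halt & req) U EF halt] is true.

{m0, m2, m3, m4, m5, m6, m7, m8, m9}

Sat(halt & req) = {m4, m7, m8}
EF halt: least fixpoint, start Z0 = {m3, m4, m6, m7, m8, m9}, add states with some successor in Z. Z1 = {m0, m2, m3, m4, m5, m6, m7, m8, m9}; fixed.
Sat(EF halt) = {m0, m2, m3, m4, m5, m6, m7, m8, m9}
E[(halt & req) U EF halt]: least fixpoint, start Z0 = Sat(EF halt) = {m0, m2, m3, m4, m5, m6, m7, m8, m9}, add states in Sat(halt & req) with some successor in Z. Already a fixed point.
Sat(E[(halt & req) U EF halt]) = {m0, m2, m3, m4, m5, m6, m7, m8, m9}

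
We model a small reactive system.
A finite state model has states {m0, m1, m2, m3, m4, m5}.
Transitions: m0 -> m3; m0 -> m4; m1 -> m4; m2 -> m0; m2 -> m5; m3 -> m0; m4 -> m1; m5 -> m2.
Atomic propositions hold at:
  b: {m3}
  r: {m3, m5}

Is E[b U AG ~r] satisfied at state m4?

Yes

Sat(~r) = {m0, m1, m2, m4}
AG ~r: greatest fixpoint, start Z0 = {m0, m1, m2, m4}, keep only states in Sat with every successor in Z. Z1 = {m1, m4}; fixed.
Sat(AG ~r) = {m1, m4}
E[b U AG ~r]: least fixpoint, start Z0 = Sat(AG ~r) = {m1, m4}, add states in Sat(b) with some successor in Z. Already a fixed point.
Sat(E[b U AG ~r]) = {m1, m4}
m4 ∈ Sat(E[b U AG ~r]) = {m1, m4}, so the formula holds at m4.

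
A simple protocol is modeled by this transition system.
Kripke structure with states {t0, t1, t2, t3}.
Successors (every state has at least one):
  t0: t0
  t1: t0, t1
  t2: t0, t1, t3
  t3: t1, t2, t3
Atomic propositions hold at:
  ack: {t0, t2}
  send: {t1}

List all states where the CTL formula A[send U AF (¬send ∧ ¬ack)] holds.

Sat(¬send) = {t0, t2, t3}
Sat(¬ack) = {t1, t3}
Sat(¬send ∧ ¬ack) = {t3}
AF (¬send ∧ ¬ack): least fixpoint, start Z0 = {t3}, add states with every successor in Z. Already a fixed point.
Sat(AF (¬send ∧ ¬ack)) = {t3}
A[send U AF (¬send ∧ ¬ack)]: least fixpoint, start Z0 = Sat(AF (¬send ∧ ¬ack)) = {t3}, add states in Sat(send) with every successor in Z. Already a fixed point.
Sat(A[send U AF (¬send ∧ ¬ack)]) = {t3}

{t3}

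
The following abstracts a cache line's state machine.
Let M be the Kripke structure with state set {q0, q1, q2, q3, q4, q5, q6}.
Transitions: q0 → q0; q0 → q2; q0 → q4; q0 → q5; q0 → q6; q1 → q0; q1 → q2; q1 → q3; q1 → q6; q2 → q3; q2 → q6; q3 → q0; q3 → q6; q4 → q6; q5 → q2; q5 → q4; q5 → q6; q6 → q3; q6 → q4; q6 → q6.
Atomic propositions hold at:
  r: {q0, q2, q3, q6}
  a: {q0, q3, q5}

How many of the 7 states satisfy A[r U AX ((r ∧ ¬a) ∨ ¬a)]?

Sat(¬a) = {q1, q2, q4, q6}
Sat(r ∧ ¬a) = {q2, q6}
Sat((r ∧ ¬a) ∨ ¬a) = {q1, q2, q4, q6}
Sat(AX ((r ∧ ¬a) ∨ ¬a)) = {s : every successor in {q1, q2, q4, q6}} = {q4, q5}
A[r U AX ((r ∧ ¬a) ∨ ¬a)]: least fixpoint, start Z0 = Sat(AX ((r ∧ ¬a) ∨ ¬a)) = {q4, q5}, add states in Sat(r) with every successor in Z. Already a fixed point.
Sat(A[r U AX ((r ∧ ¬a) ∨ ¬a)]) = {q4, q5}
|Sat(A[r U AX ((r ∧ ¬a) ∨ ¬a)])| = |{q4, q5}| = 2.

2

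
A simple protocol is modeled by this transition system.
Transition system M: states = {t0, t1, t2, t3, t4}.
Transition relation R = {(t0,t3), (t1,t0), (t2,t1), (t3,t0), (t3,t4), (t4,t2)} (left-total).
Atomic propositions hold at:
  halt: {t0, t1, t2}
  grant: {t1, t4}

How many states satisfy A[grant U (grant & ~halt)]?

1

Sat(~halt) = {t3, t4}
Sat(grant & ~halt) = {t4}
A[grant U (grant & ~halt)]: least fixpoint, start Z0 = Sat((grant & ~halt)) = {t4}, add states in Sat(grant) with every successor in Z. Already a fixed point.
Sat(A[grant U (grant & ~halt)]) = {t4}
|Sat(A[grant U (grant & ~halt)])| = |{t4}| = 1.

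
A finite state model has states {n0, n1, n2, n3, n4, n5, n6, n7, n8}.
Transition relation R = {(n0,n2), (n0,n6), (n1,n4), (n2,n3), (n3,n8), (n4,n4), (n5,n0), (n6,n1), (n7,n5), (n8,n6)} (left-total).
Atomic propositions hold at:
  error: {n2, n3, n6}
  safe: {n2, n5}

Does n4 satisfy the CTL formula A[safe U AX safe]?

Sat(AX safe) = {s : every successor in {n2, n5}} = {n7}
A[safe U AX safe]: least fixpoint, start Z0 = Sat(AX safe) = {n7}, add states in Sat(safe) with every successor in Z. Already a fixed point.
Sat(A[safe U AX safe]) = {n7}
n4 ∉ Sat(A[safe U AX safe]) = {n7}, so the formula does not hold at n4.

No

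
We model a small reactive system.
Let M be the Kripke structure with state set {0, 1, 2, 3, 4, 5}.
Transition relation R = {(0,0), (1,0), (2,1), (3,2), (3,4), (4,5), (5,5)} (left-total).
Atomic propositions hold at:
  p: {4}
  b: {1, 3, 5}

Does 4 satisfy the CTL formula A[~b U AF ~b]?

Yes

Sat(~b) = {0, 2, 4}
AF ~b: least fixpoint, start Z0 = {0, 2, 4}, add states with every successor in Z. Z1 = {0, 1, 2, 3, 4}; fixed.
Sat(AF ~b) = {0, 1, 2, 3, 4}
A[~b U AF ~b]: least fixpoint, start Z0 = Sat(AF ~b) = {0, 1, 2, 3, 4}, add states in Sat(~b) with every successor in Z. Already a fixed point.
Sat(A[~b U AF ~b]) = {0, 1, 2, 3, 4}
4 ∈ Sat(A[~b U AF ~b]) = {0, 1, 2, 3, 4}, so the formula holds at 4.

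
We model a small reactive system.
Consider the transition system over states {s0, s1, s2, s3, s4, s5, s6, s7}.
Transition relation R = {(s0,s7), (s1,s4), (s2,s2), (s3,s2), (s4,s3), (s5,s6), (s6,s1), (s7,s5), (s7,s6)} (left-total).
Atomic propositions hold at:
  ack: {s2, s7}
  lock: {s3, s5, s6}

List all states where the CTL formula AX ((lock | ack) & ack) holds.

Sat(lock | ack) = {s2, s3, s5, s6, s7}
Sat((lock | ack) & ack) = {s2, s7}
Sat(AX ((lock | ack) & ack)) = {s : every successor in {s2, s7}} = {s0, s2, s3}

{s0, s2, s3}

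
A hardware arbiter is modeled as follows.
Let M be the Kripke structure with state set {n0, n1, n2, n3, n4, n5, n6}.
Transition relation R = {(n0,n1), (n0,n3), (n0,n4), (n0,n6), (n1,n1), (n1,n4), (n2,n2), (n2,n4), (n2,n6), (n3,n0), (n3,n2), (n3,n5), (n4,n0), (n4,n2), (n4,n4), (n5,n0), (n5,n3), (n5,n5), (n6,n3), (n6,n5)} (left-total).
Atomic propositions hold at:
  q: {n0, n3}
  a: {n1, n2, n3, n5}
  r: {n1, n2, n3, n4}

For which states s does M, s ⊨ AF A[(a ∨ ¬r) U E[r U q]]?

Sat(¬r) = {n0, n5, n6}
Sat(a ∨ ¬r) = {n0, n1, n2, n3, n5, n6}
E[r U q]: least fixpoint, start Z0 = Sat(q) = {n0, n3}, add states in Sat(r) with some successor in Z. Z1 = {n0, n3, n4}; Z2 = {n0, n1, n2, n3, n4}; fixed.
Sat(E[r U q]) = {n0, n1, n2, n3, n4}
A[(a ∨ ¬r) U E[r U q]]: least fixpoint, start Z0 = Sat(E[r U q]) = {n0, n1, n2, n3, n4}, add states in Sat(a ∨ ¬r) with every successor in Z. Already a fixed point.
Sat(A[(a ∨ ¬r) U E[r U q]]) = {n0, n1, n2, n3, n4}
AF A[(a ∨ ¬r) U E[r U q]]: least fixpoint, start Z0 = {n0, n1, n2, n3, n4}, add states with every successor in Z. Already a fixed point.
Sat(AF A[(a ∨ ¬r) U E[r U q]]) = {n0, n1, n2, n3, n4}

{n0, n1, n2, n3, n4}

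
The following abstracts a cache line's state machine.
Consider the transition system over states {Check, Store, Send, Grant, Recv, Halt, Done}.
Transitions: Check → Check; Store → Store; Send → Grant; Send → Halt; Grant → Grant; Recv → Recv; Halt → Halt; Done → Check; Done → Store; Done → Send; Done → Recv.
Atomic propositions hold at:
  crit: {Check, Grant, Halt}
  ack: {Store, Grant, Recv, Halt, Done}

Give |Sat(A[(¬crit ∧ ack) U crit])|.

3

Sat(¬crit) = {Store, Send, Recv, Done}
Sat(¬crit ∧ ack) = {Store, Recv, Done}
A[(¬crit ∧ ack) U crit]: least fixpoint, start Z0 = Sat(crit) = {Check, Grant, Halt}, add states in Sat(¬crit ∧ ack) with every successor in Z. Already a fixed point.
Sat(A[(¬crit ∧ ack) U crit]) = {Check, Grant, Halt}
|Sat(A[(¬crit ∧ ack) U crit])| = |{Check, Grant, Halt}| = 3.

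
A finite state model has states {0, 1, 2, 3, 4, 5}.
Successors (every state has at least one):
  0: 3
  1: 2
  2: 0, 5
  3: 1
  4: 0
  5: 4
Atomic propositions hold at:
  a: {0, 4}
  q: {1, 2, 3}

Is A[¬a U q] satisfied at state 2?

Yes

Sat(¬a) = {1, 2, 3, 5}
A[¬a U q]: least fixpoint, start Z0 = Sat(q) = {1, 2, 3}, add states in Sat(¬a) with every successor in Z. Already a fixed point.
Sat(A[¬a U q]) = {1, 2, 3}
2 ∈ Sat(A[¬a U q]) = {1, 2, 3}, so the formula holds at 2.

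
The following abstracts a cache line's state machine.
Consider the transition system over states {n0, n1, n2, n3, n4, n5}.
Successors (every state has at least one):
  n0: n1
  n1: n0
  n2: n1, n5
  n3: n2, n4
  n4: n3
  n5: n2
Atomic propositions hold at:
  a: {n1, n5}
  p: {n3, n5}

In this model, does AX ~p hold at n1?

Yes

Sat(~p) = {n0, n1, n2, n4}
Sat(AX ~p) = {s : every successor in {n0, n1, n2, n4}} = {n0, n1, n3, n5}
n1 ∈ Sat(AX ~p) = {n0, n1, n3, n5}, so the formula holds at n1.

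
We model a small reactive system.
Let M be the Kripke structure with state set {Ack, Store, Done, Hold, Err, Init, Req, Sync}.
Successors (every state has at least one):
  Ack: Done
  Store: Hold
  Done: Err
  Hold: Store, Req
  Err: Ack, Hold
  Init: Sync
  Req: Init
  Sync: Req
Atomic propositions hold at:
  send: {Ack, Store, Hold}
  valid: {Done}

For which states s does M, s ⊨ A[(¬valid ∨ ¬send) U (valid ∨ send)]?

{Ack, Store, Done, Hold, Err}

Sat(¬valid) = {Ack, Store, Hold, Err, Init, Req, Sync}
Sat(¬send) = {Done, Err, Init, Req, Sync}
Sat(¬valid ∨ ¬send) = {Ack, Store, Done, Hold, Err, Init, Req, Sync}
Sat(valid ∨ send) = {Ack, Store, Done, Hold}
A[(¬valid ∨ ¬send) U (valid ∨ send)]: least fixpoint, start Z0 = Sat((valid ∨ send)) = {Ack, Store, Done, Hold}, add states in Sat(¬valid ∨ ¬send) with every successor in Z. Z1 = {Ack, Store, Done, Hold, Err}; fixed.
Sat(A[(¬valid ∨ ¬send) U (valid ∨ send)]) = {Ack, Store, Done, Hold, Err}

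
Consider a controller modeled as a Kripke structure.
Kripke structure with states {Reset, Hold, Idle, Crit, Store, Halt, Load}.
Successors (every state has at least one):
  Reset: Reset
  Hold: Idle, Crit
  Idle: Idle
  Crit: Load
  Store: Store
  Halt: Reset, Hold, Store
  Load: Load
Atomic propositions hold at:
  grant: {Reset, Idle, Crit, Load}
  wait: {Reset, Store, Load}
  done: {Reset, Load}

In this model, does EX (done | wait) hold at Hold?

Sat(done | wait) = {Reset, Store, Load}
Sat(EX (done | wait)) = {s : some successor in {Reset, Store, Load}} = {Reset, Crit, Store, Halt, Load}
Hold ∉ Sat(EX (done | wait)) = {Reset, Crit, Store, Halt, Load}, so the formula does not hold at Hold.

No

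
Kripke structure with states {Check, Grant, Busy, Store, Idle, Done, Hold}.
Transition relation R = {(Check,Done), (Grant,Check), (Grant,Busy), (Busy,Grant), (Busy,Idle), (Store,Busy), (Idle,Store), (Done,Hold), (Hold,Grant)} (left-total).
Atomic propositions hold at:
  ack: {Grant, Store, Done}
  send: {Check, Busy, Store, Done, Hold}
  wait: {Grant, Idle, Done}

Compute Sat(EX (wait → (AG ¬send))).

Sat(¬send) = {Grant, Idle}
AG ¬send: greatest fixpoint, start Z0 = {Grant, Idle}, keep only states in Sat with every successor in Z. Z1 = ∅; fixed.
Sat(AG ¬send) = ∅
Sat(wait → (AG ¬send)) = {Check, Busy, Store, Hold}
Sat(EX (wait → (AG ¬send))) = {s : some successor in {Check, Busy, Store, Hold}} = {Grant, Store, Idle, Done}

{Grant, Store, Idle, Done}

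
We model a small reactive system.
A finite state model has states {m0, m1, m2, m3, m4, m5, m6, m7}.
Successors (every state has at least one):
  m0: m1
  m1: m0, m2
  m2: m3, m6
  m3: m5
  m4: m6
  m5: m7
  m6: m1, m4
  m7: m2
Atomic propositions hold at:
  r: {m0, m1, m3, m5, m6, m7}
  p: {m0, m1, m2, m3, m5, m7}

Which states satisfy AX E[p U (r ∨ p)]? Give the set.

{m0, m1, m2, m3, m4, m5, m7}

Sat(r ∨ p) = {m0, m1, m2, m3, m5, m6, m7}
E[p U (r ∨ p)]: least fixpoint, start Z0 = Sat((r ∨ p)) = {m0, m1, m2, m3, m5, m6, m7}, add states in Sat(p) with some successor in Z. Already a fixed point.
Sat(E[p U (r ∨ p)]) = {m0, m1, m2, m3, m5, m6, m7}
Sat(AX E[p U (r ∨ p)]) = {s : every successor in {m0, m1, m2, m3, m5, m6, m7}} = {m0, m1, m2, m3, m4, m5, m7}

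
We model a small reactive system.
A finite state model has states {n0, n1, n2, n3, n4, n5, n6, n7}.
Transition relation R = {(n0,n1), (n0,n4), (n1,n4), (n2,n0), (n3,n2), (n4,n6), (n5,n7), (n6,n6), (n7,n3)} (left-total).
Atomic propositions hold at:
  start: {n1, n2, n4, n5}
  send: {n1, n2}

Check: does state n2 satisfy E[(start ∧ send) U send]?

Sat(start ∧ send) = {n1, n2}
E[(start ∧ send) U send]: least fixpoint, start Z0 = Sat(send) = {n1, n2}, add states in Sat(start ∧ send) with some successor in Z. Already a fixed point.
Sat(E[(start ∧ send) U send]) = {n1, n2}
n2 ∈ Sat(E[(start ∧ send) U send]) = {n1, n2}, so the formula holds at n2.

Yes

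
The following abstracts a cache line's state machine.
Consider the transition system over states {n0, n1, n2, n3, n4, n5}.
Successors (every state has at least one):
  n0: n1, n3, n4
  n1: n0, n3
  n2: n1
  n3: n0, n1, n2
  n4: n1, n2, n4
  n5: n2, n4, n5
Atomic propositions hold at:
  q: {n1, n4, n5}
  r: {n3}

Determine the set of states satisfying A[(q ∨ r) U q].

{n1, n4, n5}

Sat(q ∨ r) = {n1, n3, n4, n5}
A[(q ∨ r) U q]: least fixpoint, start Z0 = Sat(q) = {n1, n4, n5}, add states in Sat(q ∨ r) with every successor in Z. Already a fixed point.
Sat(A[(q ∨ r) U q]) = {n1, n4, n5}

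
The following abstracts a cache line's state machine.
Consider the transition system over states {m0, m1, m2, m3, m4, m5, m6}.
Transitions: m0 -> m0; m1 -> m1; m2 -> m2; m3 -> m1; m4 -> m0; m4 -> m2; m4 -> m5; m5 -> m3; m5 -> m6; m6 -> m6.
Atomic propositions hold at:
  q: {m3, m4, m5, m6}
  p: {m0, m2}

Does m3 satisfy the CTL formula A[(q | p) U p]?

Sat(q | p) = {m0, m2, m3, m4, m5, m6}
A[(q | p) U p]: least fixpoint, start Z0 = Sat(p) = {m0, m2}, add states in Sat(q | p) with every successor in Z. Already a fixed point.
Sat(A[(q | p) U p]) = {m0, m2}
m3 ∉ Sat(A[(q | p) U p]) = {m0, m2}, so the formula does not hold at m3.

No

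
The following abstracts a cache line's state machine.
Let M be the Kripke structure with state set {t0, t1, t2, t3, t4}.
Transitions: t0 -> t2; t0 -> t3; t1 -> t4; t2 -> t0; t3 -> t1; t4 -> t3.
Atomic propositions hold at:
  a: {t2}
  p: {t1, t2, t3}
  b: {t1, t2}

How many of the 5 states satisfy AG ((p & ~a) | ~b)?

3

Sat(~a) = {t0, t1, t3, t4}
Sat(p & ~a) = {t1, t3}
Sat(~b) = {t0, t3, t4}
Sat((p & ~a) | ~b) = {t0, t1, t3, t4}
AG ((p & ~a) | ~b): greatest fixpoint, start Z0 = {t0, t1, t3, t4}, keep only states in Sat with every successor in Z. Z1 = {t1, t3, t4}; fixed.
Sat(AG ((p & ~a) | ~b)) = {t1, t3, t4}
|Sat(AG ((p & ~a) | ~b))| = |{t1, t3, t4}| = 3.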